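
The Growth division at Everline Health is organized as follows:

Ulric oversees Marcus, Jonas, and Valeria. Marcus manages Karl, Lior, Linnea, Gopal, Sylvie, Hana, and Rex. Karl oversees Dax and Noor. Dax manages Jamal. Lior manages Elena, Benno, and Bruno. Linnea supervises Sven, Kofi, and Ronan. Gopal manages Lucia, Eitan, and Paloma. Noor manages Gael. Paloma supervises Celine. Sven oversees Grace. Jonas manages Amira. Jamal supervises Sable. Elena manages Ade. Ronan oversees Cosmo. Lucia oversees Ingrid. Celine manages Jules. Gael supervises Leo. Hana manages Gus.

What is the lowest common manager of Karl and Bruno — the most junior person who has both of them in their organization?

Marcus

Karl's chain of managers is Marcus, Ulric. Bruno's chain of managers is Lior, Marcus, Ulric. The first manager that appears in both chains is Marcus.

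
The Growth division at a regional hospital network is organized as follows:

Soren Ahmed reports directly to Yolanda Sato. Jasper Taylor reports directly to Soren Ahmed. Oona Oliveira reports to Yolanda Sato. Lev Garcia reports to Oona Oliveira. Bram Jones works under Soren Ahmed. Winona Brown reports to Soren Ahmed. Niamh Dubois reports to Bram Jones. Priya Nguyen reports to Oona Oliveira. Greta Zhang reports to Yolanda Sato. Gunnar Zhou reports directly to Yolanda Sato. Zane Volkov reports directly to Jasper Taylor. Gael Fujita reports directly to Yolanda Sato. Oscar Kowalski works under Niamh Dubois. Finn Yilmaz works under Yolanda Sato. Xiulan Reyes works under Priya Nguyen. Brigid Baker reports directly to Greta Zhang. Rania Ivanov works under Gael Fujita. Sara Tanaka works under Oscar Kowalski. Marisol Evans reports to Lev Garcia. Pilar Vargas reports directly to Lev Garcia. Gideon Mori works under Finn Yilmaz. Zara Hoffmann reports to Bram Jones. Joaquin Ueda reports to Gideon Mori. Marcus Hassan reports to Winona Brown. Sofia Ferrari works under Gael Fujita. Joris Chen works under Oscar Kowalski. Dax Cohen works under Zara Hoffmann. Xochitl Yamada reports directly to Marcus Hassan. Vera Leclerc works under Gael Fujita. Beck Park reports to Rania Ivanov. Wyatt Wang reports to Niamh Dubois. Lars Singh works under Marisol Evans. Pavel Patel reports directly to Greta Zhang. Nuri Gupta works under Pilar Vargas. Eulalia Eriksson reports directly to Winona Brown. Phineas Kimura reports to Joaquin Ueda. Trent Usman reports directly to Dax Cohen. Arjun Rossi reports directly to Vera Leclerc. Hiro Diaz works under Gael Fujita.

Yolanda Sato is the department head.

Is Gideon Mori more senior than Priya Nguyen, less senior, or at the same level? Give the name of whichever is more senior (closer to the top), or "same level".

same level

Both Gideon Mori and Priya Nguyen are 2 levels below Yolanda Sato.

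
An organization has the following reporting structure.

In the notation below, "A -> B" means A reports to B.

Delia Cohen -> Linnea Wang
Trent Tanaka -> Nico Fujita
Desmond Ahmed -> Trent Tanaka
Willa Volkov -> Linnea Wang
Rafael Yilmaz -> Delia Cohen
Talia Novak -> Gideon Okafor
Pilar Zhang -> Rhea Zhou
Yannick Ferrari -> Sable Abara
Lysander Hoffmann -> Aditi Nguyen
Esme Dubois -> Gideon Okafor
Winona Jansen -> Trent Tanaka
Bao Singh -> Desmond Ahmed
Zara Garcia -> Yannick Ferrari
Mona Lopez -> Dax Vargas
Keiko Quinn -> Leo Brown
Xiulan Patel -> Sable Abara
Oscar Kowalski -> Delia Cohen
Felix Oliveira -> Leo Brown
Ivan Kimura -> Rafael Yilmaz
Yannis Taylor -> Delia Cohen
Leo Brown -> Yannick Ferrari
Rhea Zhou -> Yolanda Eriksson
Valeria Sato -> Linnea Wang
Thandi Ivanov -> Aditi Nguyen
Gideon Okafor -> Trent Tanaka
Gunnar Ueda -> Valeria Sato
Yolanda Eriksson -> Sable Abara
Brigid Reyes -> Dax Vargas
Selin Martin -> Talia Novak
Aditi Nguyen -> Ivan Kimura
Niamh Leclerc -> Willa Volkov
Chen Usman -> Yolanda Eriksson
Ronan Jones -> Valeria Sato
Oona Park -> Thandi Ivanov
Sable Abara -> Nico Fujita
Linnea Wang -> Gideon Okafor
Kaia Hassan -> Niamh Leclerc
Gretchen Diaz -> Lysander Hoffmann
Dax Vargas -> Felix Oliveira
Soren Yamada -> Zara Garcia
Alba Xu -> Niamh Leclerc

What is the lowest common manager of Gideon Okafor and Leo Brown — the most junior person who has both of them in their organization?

Gideon Okafor's chain of managers is Trent Tanaka, Nico Fujita. Leo Brown's chain of managers is Yannick Ferrari, Sable Abara, Nico Fujita. The first manager that appears in both chains is Nico Fujita.

Nico Fujita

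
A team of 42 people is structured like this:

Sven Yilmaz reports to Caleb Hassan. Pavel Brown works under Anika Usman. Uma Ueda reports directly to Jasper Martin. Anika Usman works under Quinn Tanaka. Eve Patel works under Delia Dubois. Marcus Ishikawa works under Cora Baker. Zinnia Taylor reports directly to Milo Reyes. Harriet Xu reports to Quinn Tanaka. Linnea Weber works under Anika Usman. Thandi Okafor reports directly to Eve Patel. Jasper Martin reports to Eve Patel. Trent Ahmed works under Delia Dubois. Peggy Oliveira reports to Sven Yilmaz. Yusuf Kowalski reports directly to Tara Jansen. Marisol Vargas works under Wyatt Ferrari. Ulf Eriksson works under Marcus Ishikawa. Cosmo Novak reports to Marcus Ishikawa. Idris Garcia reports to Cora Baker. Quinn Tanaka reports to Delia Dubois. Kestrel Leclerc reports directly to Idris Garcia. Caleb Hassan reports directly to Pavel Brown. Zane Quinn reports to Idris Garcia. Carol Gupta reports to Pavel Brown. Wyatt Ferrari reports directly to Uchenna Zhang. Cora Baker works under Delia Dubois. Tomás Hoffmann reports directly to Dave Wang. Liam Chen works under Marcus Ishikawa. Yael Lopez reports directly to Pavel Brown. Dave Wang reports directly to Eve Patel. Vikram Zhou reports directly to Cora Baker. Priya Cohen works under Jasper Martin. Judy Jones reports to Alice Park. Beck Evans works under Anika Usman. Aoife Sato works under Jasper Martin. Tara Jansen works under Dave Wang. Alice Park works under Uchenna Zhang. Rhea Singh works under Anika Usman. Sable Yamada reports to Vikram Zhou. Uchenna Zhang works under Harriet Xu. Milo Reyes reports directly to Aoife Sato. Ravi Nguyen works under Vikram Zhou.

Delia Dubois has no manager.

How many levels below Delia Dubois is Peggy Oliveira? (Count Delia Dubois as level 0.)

6

Chain from Peggy Oliveira up to Delia Dubois: Peggy Oliveira → Sven Yilmaz → Caleb Hassan → Pavel Brown → Anika Usman → Quinn Tanaka → Delia Dubois. That is 6 steps up, so Peggy Oliveira is 6 levels below Delia Dubois.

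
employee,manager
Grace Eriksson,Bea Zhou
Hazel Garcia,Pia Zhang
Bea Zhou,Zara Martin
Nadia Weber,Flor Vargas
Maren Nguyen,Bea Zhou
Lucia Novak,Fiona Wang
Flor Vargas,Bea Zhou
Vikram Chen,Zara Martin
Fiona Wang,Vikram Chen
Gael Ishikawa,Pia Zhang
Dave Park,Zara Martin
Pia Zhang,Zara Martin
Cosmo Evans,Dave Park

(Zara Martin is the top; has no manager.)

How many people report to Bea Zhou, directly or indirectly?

Bea Zhou directly manages Grace Eriksson, Maren Nguyen, Flor Vargas. Grace Eriksson has no reports. Maren Nguyen has no reports. Under Flor Vargas: Nadia Weber (1). So Bea Zhou's organization is 3 direct reports plus everyone under them: 1 + 1 + 2 = 4.

4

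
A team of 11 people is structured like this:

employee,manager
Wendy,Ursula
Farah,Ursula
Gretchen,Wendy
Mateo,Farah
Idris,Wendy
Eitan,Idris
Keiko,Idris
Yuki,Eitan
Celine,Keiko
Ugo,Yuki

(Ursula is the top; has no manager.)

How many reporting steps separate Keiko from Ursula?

3

Chain from Keiko up to Ursula: Keiko → Idris → Wendy → Ursula. That is 3 steps up, so Keiko is 3 levels below Ursula.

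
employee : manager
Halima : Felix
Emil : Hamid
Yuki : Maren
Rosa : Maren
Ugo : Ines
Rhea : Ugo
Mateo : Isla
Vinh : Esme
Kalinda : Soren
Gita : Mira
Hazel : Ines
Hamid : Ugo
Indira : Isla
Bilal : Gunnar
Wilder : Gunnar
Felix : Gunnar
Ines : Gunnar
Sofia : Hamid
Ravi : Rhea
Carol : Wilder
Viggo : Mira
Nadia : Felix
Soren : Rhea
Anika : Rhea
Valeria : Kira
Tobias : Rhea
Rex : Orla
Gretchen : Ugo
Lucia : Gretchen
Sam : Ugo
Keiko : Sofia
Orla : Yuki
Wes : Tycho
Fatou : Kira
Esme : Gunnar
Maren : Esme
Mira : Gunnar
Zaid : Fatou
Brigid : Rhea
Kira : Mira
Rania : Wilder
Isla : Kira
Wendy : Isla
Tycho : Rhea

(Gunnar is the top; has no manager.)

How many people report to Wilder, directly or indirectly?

2

Wilder directly manages Rania, Carol. Rania has no reports. Carol has no reports. So Wilder's organization is 2 direct reports plus everyone under them: 1 + 1 = 2.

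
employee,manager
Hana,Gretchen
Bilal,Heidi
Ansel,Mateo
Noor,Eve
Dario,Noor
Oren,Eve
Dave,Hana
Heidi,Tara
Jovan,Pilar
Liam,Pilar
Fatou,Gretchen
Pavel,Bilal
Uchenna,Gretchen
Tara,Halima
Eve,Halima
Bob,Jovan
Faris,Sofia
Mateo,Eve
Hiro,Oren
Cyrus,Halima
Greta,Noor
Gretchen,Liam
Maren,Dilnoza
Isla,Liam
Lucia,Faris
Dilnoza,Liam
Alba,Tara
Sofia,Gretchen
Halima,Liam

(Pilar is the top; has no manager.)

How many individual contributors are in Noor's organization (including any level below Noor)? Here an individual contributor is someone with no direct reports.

2

The people in Noor's organization with no one reporting to them are Dario, Greta. That is 2.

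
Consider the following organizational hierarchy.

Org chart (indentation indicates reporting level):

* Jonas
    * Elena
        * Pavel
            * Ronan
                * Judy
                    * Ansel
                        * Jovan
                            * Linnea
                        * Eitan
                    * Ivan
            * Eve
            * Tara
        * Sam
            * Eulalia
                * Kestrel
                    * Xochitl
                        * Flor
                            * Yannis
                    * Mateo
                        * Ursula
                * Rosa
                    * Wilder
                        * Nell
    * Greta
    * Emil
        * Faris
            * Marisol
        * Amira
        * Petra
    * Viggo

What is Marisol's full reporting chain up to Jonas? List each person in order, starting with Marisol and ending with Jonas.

Marisol -> Faris -> Emil -> Jonas

Marisol reports to Faris. Faris reports to Emil. Emil reports to Jonas. Jonas is at the top.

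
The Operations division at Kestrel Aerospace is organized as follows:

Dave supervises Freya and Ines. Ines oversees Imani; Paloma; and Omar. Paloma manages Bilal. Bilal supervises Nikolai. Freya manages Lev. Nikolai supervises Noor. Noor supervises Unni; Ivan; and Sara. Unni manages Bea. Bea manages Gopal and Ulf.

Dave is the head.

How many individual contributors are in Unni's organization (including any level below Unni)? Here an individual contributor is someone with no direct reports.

2

The people in Unni's organization with no one reporting to them are Gopal, Ulf. That is 2.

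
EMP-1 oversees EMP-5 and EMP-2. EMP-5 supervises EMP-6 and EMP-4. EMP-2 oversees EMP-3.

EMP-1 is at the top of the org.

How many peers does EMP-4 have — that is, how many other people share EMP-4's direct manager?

1

EMP-4 reports to EMP-5. EMP-5's other direct reports are EMP-6 — 1 peer.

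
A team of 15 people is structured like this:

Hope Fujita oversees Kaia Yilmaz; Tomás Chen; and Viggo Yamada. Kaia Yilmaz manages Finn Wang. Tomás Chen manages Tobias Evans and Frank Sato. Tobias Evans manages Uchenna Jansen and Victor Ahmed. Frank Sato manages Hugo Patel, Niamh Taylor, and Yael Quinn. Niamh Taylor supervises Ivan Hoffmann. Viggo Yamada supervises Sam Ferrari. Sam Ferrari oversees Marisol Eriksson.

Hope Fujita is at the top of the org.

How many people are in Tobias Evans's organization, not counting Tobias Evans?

2

Tobias Evans directly manages Victor Ahmed, Uchenna Jansen. Victor Ahmed has no reports. Uchenna Jansen has no reports. So Tobias Evans's organization is 2 direct reports plus everyone under them: 1 + 1 = 2.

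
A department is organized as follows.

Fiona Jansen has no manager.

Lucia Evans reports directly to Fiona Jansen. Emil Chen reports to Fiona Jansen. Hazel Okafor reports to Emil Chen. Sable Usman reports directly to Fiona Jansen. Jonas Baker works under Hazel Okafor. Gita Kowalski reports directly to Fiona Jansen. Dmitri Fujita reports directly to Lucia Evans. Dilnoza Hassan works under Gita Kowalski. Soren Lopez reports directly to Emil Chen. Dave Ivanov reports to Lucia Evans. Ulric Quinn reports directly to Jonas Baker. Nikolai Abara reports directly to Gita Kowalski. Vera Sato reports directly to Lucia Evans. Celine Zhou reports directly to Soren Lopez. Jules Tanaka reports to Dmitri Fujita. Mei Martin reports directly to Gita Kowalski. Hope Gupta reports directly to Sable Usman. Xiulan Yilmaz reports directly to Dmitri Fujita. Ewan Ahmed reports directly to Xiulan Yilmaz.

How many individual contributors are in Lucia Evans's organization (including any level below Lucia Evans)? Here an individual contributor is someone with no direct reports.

4

The people in Lucia Evans's organization with no one reporting to them are Vera Sato, Dave Ivanov, Ewan Ahmed, Jules Tanaka. That is 4.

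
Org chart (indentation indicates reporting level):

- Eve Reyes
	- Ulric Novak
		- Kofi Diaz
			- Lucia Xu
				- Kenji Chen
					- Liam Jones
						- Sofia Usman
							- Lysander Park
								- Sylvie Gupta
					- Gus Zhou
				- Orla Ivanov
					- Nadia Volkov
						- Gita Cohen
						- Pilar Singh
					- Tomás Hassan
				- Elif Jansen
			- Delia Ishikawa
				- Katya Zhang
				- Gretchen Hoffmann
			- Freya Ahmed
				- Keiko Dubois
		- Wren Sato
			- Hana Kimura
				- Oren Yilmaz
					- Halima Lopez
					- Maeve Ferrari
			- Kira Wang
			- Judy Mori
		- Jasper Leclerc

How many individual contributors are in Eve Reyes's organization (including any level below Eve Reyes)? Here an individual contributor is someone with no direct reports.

14

The people in Eve Reyes's organization with no one reporting to them are Jasper Leclerc, Judy Mori, Kira Wang, Maeve Ferrari, Halima Lopez, Keiko Dubois, Gretchen Hoffmann, Katya Zhang, Elif Jansen, Tomás Hassan, Pilar Singh, Gita Cohen, Gus Zhou, Sylvie Gupta. That is 14.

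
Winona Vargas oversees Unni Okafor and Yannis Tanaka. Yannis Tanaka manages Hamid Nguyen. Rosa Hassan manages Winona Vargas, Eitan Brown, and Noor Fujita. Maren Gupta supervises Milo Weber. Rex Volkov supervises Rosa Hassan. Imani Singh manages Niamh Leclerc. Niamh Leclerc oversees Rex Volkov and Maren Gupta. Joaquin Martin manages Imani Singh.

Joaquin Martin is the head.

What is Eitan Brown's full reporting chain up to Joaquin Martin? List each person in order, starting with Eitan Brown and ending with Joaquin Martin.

Eitan Brown -> Rosa Hassan -> Rex Volkov -> Niamh Leclerc -> Imani Singh -> Joaquin Martin

Eitan Brown reports to Rosa Hassan. Rosa Hassan reports to Rex Volkov. Rex Volkov reports to Niamh Leclerc. Niamh Leclerc reports to Imani Singh. Imani Singh reports to Joaquin Martin. Joaquin Martin is at the top.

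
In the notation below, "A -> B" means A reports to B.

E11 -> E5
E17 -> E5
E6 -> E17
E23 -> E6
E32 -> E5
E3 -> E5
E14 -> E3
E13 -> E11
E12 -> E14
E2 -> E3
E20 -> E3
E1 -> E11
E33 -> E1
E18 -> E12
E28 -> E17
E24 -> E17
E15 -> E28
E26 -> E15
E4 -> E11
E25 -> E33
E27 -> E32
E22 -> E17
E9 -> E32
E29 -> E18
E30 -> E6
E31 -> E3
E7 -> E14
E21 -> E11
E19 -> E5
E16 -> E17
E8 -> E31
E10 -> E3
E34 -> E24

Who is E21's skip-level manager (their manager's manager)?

E21 reports to E11, and E11 reports to E5. So E21's skip-level manager is E5.

E5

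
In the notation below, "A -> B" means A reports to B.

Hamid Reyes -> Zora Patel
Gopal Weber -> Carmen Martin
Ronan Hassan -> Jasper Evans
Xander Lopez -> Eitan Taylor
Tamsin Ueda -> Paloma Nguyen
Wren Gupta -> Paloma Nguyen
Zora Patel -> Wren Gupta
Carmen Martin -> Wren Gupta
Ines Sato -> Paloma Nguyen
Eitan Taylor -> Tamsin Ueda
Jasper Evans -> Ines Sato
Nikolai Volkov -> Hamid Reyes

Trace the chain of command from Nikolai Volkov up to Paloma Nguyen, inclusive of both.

Nikolai Volkov -> Hamid Reyes -> Zora Patel -> Wren Gupta -> Paloma Nguyen

Nikolai Volkov reports to Hamid Reyes. Hamid Reyes reports to Zora Patel. Zora Patel reports to Wren Gupta. Wren Gupta reports to Paloma Nguyen. Paloma Nguyen is at the top.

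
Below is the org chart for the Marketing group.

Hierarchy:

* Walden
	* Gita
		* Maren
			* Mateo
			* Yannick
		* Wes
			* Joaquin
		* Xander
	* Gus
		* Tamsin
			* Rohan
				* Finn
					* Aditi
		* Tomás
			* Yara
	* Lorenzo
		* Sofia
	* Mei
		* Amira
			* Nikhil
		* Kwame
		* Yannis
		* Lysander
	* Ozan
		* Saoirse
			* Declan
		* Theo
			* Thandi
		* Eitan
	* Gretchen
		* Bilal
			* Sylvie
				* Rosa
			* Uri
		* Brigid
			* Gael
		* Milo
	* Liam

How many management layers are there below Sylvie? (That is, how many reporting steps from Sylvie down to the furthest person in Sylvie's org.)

1

The longest chain under Sylvie runs Sylvie → Rosa, which is 1 level below Sylvie.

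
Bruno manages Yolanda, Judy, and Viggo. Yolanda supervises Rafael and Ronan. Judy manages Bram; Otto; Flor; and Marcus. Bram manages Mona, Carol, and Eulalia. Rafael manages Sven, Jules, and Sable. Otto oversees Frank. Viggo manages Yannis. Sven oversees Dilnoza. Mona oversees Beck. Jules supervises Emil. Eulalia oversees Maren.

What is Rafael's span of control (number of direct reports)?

3

Rafael directly manages Sven, Jules, Sable. That is 3 direct reports.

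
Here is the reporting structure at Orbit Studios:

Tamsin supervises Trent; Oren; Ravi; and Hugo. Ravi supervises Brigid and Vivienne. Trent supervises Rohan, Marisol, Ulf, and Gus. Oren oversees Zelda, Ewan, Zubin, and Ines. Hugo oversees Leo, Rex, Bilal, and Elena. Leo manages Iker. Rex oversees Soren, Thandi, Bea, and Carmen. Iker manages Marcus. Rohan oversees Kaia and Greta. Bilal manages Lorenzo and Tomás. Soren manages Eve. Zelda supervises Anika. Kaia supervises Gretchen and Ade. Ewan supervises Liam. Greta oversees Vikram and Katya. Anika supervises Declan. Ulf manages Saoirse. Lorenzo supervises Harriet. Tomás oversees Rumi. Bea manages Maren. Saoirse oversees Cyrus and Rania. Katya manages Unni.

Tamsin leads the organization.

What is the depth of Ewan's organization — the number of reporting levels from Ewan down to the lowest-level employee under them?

1

The longest chain under Ewan runs Ewan → Liam, which is 1 level below Ewan.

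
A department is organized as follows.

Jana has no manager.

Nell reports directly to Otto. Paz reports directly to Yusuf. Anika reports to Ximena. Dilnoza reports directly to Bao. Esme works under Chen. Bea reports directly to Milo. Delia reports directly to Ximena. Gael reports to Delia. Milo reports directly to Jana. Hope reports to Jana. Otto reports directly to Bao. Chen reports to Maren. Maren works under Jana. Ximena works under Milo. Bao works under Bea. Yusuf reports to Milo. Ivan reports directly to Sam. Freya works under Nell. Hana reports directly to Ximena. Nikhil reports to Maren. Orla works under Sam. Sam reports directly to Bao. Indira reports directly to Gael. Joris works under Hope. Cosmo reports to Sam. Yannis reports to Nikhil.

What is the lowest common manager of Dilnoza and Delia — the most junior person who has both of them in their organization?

Milo

Dilnoza's chain of managers is Bao, Bea, Milo, Jana. Delia's chain of managers is Ximena, Milo, Jana. The first manager that appears in both chains is Milo.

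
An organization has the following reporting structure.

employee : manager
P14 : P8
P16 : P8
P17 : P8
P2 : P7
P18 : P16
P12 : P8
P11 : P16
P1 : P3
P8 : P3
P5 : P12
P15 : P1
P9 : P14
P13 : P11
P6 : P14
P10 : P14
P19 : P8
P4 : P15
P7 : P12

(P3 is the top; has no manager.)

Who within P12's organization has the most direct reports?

Direct-report counts within P12's organization: P12 has 2; P7 has 1. The largest is 2, held by P12.

P12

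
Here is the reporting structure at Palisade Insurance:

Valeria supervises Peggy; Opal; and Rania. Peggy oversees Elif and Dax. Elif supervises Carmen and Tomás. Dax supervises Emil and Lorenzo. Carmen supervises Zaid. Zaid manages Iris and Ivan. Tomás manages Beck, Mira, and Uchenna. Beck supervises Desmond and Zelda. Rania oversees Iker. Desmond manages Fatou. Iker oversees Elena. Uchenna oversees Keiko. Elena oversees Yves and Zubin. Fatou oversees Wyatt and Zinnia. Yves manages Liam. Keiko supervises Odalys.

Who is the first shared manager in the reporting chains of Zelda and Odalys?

Zelda's chain of managers is Beck, Tomás, Elif, Peggy, Valeria. Odalys's chain of managers is Keiko, Uchenna, Tomás, Elif, Peggy, Valeria. The first manager that appears in both chains is Tomás.

Tomás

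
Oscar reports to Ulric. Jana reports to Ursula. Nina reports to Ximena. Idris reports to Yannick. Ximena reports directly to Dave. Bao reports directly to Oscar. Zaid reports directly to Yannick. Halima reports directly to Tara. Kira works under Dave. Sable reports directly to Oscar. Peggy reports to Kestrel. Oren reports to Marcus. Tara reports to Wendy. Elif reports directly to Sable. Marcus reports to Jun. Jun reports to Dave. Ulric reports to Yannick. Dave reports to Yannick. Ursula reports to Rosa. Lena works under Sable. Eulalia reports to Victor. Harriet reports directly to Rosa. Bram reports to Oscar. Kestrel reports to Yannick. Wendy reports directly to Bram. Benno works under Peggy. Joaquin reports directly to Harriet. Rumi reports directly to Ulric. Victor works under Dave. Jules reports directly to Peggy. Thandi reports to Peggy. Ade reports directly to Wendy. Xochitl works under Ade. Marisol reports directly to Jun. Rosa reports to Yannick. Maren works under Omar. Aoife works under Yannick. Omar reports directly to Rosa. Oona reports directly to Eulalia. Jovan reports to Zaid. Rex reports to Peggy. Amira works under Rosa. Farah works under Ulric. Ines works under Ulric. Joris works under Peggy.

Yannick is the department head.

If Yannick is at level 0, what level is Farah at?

Chain from Farah up to Yannick: Farah → Ulric → Yannick. That is 2 steps up, so Farah is 2 levels below Yannick.

2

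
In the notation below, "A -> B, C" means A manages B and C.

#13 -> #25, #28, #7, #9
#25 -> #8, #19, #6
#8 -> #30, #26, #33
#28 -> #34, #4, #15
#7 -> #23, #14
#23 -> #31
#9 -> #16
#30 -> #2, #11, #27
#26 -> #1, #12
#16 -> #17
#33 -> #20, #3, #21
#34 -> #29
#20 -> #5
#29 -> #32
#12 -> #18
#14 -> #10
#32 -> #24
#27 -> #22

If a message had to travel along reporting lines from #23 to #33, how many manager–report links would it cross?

5

#23 is 2 levels below #13, and #33 is 3 levels below #13 (their lowest common manager). The shortest path runs up from #23 to #13 and back down to #33: 2 + 3 = 5 links.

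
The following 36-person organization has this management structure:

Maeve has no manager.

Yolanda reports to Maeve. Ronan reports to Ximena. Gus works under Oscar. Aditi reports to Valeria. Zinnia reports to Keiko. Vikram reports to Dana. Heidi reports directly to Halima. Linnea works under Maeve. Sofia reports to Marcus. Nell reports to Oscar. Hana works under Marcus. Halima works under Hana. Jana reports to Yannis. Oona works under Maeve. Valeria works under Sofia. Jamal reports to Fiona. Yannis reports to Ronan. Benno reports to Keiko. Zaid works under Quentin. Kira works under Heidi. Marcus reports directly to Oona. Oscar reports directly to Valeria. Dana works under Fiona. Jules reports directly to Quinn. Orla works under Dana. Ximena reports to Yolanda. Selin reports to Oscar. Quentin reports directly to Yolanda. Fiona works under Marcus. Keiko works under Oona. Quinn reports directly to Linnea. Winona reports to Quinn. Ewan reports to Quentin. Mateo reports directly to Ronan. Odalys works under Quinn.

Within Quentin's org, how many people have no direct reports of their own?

The people in Quentin's organization with no one reporting to them are Ewan, Zaid. That is 2.

2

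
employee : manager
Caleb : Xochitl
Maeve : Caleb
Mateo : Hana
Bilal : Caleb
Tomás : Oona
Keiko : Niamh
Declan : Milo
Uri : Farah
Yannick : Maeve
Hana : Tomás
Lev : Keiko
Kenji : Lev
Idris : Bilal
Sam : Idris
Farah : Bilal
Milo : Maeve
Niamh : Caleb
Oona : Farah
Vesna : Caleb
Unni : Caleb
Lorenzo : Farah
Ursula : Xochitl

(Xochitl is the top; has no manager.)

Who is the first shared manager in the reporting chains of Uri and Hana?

Uri's chain of managers is Farah, Bilal, Caleb, Xochitl. Hana's chain of managers is Tomás, Oona, Farah, Bilal, Caleb, Xochitl. The first manager that appears in both chains is Farah.

Farah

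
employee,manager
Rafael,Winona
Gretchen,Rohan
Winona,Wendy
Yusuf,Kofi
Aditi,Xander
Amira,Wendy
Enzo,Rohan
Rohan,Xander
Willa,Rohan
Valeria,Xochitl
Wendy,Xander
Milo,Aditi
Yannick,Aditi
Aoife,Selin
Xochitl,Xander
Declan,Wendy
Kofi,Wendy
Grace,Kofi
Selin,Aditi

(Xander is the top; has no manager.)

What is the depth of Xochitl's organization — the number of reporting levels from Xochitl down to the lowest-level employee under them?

The longest chain under Xochitl runs Xochitl → Valeria, which is 1 level below Xochitl.

1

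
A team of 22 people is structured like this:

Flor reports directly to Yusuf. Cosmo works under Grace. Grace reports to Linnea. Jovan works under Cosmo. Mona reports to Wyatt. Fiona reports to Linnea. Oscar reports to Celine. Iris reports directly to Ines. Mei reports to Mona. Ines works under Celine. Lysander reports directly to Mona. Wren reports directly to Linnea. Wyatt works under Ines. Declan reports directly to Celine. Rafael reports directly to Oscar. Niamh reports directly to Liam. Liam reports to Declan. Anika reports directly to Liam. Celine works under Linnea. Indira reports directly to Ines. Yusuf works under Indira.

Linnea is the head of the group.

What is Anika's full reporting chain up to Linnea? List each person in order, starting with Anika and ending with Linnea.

Anika -> Liam -> Declan -> Celine -> Linnea

Anika reports to Liam. Liam reports to Declan. Declan reports to Celine. Celine reports to Linnea. Linnea is at the top.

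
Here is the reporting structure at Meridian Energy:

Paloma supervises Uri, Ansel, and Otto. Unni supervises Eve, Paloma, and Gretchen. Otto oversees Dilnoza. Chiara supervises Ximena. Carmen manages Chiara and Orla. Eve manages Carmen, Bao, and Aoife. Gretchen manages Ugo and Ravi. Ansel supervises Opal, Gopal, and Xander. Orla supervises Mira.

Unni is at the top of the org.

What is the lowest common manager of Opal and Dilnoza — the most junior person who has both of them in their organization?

Opal's chain of managers is Ansel, Paloma, Unni. Dilnoza's chain of managers is Otto, Paloma, Unni. The first manager that appears in both chains is Paloma.

Paloma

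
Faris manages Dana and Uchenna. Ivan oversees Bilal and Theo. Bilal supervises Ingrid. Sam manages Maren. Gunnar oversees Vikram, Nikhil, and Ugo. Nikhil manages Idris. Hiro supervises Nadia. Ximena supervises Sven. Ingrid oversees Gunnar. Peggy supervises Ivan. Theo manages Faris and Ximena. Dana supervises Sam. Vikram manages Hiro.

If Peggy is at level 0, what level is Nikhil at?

Chain from Nikhil up to Peggy: Nikhil → Gunnar → Ingrid → Bilal → Ivan → Peggy. That is 5 steps up, so Nikhil is 5 levels below Peggy.

5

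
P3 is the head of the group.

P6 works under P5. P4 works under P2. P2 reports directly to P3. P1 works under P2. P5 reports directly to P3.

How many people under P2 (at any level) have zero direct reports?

The people in P2's organization with no one reporting to them are P4, P1. That is 2.

2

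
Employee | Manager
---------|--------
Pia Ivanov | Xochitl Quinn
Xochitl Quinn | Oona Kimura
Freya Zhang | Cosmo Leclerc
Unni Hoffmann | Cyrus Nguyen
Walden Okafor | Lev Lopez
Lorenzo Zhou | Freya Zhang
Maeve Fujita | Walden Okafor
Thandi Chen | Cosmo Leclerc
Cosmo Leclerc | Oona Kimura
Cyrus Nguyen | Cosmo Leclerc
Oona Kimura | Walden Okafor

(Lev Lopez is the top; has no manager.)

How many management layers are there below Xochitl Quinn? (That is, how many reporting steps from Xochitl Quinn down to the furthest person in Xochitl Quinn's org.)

1

The longest chain under Xochitl Quinn runs Xochitl Quinn → Pia Ivanov, which is 1 level below Xochitl Quinn.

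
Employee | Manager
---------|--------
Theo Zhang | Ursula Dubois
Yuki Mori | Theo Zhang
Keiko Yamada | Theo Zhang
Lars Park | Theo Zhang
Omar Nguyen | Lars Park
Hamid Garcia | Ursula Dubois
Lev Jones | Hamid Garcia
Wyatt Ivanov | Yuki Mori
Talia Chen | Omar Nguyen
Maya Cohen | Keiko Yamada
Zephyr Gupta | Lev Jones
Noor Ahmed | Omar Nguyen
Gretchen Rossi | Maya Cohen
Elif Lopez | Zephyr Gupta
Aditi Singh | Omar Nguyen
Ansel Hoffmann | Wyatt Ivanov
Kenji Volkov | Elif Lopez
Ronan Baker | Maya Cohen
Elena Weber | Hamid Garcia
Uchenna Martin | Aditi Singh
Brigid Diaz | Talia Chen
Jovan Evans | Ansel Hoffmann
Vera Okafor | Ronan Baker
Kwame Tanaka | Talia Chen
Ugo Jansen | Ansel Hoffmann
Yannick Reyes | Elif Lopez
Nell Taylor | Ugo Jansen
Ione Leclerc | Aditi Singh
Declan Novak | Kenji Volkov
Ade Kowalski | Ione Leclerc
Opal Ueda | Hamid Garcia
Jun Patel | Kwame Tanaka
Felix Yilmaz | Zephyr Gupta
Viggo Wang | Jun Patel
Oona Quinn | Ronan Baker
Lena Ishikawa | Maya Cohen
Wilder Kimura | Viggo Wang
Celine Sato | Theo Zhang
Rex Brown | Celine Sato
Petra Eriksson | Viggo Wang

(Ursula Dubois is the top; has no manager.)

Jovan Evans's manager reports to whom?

Wyatt Ivanov

Jovan Evans reports to Ansel Hoffmann, and Ansel Hoffmann reports to Wyatt Ivanov. So Jovan Evans's skip-level manager is Wyatt Ivanov.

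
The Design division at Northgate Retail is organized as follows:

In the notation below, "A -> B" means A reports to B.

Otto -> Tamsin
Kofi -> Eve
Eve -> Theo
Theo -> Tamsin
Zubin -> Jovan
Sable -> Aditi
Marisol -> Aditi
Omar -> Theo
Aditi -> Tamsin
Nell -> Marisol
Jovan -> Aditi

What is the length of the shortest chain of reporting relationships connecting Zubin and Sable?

Zubin is 2 levels below Aditi, and Sable is 1 level below Aditi (their lowest common manager). The shortest path runs up from Zubin to Aditi and back down to Sable: 2 + 1 = 3 links.

3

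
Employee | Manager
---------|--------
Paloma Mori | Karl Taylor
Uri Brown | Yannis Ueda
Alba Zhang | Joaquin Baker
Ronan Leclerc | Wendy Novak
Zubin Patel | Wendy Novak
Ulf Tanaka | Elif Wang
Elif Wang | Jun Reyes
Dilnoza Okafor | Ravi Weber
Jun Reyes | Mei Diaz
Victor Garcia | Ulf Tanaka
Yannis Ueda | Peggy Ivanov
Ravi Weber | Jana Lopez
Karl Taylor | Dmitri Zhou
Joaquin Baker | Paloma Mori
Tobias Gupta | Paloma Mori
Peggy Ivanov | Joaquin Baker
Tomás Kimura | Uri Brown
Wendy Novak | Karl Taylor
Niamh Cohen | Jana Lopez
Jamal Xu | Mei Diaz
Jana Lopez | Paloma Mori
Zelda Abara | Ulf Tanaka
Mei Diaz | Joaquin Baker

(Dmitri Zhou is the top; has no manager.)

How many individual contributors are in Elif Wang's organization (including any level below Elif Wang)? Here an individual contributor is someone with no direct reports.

The people in Elif Wang's organization with no one reporting to them are Zelda Abara, Victor Garcia. That is 2.

2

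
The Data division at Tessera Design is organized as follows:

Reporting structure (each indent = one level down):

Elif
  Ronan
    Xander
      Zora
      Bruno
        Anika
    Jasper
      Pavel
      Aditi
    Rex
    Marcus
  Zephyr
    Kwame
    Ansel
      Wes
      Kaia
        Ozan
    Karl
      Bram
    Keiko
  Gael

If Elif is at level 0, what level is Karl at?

Chain from Karl up to Elif: Karl → Zephyr → Elif. That is 2 steps up, so Karl is 2 levels below Elif.

2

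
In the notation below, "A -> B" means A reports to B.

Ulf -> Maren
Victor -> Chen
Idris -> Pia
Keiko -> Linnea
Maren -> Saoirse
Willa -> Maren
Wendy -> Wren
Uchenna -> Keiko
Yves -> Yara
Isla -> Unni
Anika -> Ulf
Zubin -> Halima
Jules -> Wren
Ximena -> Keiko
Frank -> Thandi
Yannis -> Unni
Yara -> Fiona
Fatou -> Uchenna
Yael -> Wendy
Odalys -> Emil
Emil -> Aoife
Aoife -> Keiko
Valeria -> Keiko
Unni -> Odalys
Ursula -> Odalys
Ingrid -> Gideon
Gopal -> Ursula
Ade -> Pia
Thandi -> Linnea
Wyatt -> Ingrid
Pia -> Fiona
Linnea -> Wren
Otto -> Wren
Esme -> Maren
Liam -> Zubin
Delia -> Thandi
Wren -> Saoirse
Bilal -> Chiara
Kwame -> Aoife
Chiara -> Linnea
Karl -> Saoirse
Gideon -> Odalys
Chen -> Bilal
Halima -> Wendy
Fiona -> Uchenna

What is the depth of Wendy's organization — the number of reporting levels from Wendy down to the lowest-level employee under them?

3

The longest chain under Wendy runs Wendy → Halima → Zubin → Liam, which is 3 levels below Wendy.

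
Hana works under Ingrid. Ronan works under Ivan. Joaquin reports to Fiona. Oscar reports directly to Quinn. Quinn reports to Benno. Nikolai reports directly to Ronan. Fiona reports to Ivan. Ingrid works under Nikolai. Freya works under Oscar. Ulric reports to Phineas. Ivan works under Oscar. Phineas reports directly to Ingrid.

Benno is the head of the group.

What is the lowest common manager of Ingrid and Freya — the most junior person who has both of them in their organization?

Oscar

Ingrid's chain of managers is Nikolai, Ronan, Ivan, Oscar, Quinn, Benno. Freya's chain of managers is Oscar, Quinn, Benno. The first manager that appears in both chains is Oscar.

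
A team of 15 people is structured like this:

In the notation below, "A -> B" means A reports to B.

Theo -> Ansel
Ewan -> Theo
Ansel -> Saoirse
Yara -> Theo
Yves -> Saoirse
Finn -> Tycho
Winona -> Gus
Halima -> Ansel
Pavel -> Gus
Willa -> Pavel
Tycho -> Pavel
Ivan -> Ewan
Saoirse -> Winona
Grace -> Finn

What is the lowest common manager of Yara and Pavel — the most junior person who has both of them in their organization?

Yara's chain of managers is Theo, Ansel, Saoirse, Winona, Gus. Pavel's chain of managers is Gus. The first manager that appears in both chains is Gus.

Gus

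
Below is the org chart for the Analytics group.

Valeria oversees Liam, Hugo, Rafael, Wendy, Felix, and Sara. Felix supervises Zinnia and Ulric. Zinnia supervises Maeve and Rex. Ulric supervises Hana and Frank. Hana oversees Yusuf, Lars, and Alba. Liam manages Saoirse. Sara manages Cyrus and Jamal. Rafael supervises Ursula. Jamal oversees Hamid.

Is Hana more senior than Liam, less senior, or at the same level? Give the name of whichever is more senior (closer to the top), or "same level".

Hana is 3 levels below Valeria; Liam is 1. Liam is higher.

Liam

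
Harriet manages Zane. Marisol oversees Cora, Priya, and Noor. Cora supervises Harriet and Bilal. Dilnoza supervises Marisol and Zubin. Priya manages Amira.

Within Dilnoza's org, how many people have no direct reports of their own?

5

The people in Dilnoza's organization with no one reporting to them are Zubin, Noor, Amira, Bilal, Zane. That is 5.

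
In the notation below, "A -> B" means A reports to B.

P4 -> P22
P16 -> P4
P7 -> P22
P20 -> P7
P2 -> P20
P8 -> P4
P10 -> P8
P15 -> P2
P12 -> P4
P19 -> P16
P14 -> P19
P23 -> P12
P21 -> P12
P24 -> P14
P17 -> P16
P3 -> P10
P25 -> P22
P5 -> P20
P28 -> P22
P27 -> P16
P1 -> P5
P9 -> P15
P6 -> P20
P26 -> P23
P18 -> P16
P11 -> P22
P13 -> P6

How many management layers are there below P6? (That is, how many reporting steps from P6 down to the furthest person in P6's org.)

1

The longest chain under P6 runs P6 → P13, which is 1 level below P6.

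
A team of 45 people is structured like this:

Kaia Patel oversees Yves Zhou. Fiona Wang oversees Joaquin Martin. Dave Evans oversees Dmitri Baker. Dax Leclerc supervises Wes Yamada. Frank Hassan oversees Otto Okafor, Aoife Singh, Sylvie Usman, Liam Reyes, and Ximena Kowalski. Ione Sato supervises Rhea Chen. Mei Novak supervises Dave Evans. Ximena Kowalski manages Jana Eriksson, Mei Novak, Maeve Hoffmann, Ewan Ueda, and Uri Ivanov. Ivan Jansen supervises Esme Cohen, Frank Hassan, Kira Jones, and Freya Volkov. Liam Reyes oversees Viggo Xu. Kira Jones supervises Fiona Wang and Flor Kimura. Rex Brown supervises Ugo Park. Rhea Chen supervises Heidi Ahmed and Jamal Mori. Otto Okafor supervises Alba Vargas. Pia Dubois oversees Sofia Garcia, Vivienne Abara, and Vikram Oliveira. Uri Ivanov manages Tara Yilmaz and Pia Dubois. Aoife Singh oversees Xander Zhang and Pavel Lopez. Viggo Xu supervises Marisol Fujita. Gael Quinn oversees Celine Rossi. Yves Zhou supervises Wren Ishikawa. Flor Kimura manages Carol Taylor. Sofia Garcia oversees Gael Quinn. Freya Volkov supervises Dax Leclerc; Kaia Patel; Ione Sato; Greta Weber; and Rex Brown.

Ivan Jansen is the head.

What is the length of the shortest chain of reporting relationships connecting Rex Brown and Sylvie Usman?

Rex Brown is 2 levels below Ivan Jansen, and Sylvie Usman is 2 levels below Ivan Jansen (their lowest common manager). The shortest path runs up from Rex Brown to Ivan Jansen and back down to Sylvie Usman: 2 + 2 = 4 links.

4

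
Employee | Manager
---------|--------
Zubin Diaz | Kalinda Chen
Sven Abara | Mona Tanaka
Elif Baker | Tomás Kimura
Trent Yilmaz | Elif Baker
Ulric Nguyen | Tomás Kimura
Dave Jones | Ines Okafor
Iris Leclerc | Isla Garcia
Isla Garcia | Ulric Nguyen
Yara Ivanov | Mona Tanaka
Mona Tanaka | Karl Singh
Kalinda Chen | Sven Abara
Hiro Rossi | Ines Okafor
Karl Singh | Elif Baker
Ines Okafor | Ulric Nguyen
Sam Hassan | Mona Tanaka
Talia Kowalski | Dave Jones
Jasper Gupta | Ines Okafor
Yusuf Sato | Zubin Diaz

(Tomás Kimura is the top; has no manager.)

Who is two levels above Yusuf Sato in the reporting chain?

Yusuf Sato reports to Zubin Diaz, and Zubin Diaz reports to Kalinda Chen. So Yusuf Sato's skip-level manager is Kalinda Chen.

Kalinda Chen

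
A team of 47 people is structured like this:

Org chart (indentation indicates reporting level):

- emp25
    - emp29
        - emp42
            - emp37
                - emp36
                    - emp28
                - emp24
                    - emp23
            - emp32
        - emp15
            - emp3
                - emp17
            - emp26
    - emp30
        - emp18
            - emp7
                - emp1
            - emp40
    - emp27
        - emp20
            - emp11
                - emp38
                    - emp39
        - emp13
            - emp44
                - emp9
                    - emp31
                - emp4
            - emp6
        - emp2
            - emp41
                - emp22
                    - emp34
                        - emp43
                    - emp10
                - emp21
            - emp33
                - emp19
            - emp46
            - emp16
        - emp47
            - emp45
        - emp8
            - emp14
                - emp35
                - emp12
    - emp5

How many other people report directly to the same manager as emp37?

emp37 reports to emp42. emp42's other direct reports are emp32 — 1 peer.

1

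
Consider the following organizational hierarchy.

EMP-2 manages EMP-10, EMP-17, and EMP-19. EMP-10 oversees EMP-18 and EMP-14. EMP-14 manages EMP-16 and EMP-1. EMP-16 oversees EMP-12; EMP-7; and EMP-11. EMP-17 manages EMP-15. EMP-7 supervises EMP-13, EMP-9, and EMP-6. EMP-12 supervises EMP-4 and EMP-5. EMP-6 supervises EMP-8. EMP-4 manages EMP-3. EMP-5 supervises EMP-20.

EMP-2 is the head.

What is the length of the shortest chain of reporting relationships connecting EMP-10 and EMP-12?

EMP-12 is in EMP-10's organization: the chain from EMP-12 up to EMP-10 is EMP-12 → EMP-16 → EMP-14 → EMP-10, which is 3 links.

3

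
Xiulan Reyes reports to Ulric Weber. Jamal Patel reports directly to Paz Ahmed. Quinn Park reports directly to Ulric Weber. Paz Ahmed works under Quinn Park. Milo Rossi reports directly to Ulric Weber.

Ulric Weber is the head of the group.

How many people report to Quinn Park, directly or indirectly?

2

Quinn Park directly manages Paz Ahmed. Under Paz Ahmed: Jamal Patel (1). That's 2 in total.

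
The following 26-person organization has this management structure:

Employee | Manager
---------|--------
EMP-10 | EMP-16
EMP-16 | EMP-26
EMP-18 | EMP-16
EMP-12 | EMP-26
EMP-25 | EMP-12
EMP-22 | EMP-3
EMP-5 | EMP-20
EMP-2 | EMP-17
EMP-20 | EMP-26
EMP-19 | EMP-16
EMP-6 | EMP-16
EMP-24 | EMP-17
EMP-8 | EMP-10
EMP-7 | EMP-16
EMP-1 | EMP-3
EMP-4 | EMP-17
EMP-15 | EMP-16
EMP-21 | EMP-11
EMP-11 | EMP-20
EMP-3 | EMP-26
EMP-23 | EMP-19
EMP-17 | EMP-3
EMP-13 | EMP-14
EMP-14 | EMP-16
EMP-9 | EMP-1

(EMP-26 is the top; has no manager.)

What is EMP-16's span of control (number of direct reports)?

7

EMP-16 directly manages EMP-6, EMP-10, EMP-19, EMP-14, EMP-18, EMP-15, EMP-7. That is 7 direct reports.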